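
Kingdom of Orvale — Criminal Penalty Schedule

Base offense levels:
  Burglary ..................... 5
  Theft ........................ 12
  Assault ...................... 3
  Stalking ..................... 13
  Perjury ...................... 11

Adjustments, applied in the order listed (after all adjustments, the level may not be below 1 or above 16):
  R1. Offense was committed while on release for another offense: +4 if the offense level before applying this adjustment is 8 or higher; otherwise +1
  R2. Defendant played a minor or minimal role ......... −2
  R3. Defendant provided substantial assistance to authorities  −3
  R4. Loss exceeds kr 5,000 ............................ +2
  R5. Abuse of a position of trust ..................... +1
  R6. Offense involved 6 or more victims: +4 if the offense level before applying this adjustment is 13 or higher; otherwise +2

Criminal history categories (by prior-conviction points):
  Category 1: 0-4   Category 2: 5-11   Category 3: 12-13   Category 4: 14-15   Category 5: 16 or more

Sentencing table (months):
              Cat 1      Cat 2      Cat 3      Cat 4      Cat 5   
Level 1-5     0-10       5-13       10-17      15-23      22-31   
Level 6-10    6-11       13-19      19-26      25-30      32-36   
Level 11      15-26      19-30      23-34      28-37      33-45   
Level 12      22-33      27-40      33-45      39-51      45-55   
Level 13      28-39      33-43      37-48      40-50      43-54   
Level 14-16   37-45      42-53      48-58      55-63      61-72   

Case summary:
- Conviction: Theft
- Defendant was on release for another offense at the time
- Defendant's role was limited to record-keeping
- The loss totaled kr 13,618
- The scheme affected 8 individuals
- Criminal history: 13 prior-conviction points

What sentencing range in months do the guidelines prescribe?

48-58 months

Base offense level for theft: 12.
R1 applies (level before this adjustment is 12 ≥ 8, so +4): 12 + 4 = 16.
R2 applies: 16 − 2 = 14.
R3 does not apply.
R4 applies: 14 + 2 = 16.
R6 applies (level before this adjustment is 16 ≥ 13, so +4): 16 + 4 = 20.
Level 20 exceeds the maximum of 16; capped at 16.
Final offense level: 16.
Criminal history: 13 prior points → Category 3 (12-13).
Level 16 falls in the 14-16 band.
Grid: Level 14-16 × Category 3 = 48-58 months.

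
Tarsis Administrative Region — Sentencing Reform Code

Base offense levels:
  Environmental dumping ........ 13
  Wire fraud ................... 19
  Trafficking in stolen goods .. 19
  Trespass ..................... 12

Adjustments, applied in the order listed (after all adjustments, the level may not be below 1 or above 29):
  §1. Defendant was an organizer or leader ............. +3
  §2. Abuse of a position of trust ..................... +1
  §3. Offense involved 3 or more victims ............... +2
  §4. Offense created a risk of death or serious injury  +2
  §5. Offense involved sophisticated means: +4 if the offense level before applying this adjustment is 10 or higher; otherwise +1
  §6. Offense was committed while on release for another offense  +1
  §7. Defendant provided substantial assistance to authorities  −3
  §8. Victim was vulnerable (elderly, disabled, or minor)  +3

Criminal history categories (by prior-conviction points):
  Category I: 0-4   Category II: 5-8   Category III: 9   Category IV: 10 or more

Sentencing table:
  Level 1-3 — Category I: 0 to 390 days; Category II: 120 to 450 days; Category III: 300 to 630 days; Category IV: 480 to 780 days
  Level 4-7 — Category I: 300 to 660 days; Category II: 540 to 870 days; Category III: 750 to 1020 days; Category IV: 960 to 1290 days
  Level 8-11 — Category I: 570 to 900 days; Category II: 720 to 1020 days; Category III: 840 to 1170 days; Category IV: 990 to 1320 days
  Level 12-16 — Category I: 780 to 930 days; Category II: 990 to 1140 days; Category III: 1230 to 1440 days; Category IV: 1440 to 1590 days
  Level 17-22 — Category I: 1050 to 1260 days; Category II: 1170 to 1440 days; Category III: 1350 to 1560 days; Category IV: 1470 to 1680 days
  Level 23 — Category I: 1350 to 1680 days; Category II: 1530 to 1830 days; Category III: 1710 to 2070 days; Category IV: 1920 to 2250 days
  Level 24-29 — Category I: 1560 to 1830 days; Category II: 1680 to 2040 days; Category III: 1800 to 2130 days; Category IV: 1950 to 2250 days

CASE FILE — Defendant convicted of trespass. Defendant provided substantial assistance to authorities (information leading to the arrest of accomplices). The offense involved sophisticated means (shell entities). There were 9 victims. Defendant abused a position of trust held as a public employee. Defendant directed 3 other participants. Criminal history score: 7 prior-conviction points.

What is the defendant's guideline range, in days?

Base offense level for trespass: 12.
§1 applies: 12 + 3 = 15.
§2 applies: 15 + 1 = 16.
§3 applies: 16 + 2 = 18.
§4 does not apply.
§5 applies (level before this adjustment is 18 ≥ 10, so +4): 18 + 4 = 22.
§7 applies: 22 − 3 = 19.
§8 does not apply.
Final offense level: 19.
Criminal history: 7 prior points → Category II (5-8).
Level 19 falls in the 17-22 band.
Grid: Level 17-22 × Category II = 1170-1440 days.

1170-1440 days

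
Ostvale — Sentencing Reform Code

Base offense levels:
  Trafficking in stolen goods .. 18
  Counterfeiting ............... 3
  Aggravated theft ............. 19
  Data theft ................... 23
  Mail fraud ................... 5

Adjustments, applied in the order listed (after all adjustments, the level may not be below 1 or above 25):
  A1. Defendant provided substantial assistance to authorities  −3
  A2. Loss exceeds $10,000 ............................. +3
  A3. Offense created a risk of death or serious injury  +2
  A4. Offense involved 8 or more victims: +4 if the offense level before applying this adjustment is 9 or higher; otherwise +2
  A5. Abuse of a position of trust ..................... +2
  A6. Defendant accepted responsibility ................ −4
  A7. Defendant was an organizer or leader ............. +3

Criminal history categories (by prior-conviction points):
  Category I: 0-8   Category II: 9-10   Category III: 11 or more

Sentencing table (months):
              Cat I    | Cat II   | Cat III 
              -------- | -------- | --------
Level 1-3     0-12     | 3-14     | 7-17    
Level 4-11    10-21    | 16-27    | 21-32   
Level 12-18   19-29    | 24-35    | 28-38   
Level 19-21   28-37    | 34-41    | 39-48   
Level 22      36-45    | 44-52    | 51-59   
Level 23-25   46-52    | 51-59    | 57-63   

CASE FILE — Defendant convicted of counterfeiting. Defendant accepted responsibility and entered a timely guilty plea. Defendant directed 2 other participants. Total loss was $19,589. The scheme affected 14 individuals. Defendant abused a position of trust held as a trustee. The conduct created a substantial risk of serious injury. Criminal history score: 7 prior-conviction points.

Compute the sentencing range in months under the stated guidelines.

Base offense level for counterfeiting: 3.
A2 applies: 3 + 3 = 6.
A3 applies: 6 + 2 = 8.
A4 applies (level before this adjustment is 8 < 9, so +2): 8 + 2 = 10.
A5 applies: 10 + 2 = 12.
A6 applies: 12 − 4 = 8.
A7 applies: 8 + 3 = 11.
Final offense level: 11.
Criminal history: 7 prior points → Category I (0-8).
Level 11 falls in the 4-11 band.
Grid: Level 4-11 × Category I = 10-21 months.

10-21 months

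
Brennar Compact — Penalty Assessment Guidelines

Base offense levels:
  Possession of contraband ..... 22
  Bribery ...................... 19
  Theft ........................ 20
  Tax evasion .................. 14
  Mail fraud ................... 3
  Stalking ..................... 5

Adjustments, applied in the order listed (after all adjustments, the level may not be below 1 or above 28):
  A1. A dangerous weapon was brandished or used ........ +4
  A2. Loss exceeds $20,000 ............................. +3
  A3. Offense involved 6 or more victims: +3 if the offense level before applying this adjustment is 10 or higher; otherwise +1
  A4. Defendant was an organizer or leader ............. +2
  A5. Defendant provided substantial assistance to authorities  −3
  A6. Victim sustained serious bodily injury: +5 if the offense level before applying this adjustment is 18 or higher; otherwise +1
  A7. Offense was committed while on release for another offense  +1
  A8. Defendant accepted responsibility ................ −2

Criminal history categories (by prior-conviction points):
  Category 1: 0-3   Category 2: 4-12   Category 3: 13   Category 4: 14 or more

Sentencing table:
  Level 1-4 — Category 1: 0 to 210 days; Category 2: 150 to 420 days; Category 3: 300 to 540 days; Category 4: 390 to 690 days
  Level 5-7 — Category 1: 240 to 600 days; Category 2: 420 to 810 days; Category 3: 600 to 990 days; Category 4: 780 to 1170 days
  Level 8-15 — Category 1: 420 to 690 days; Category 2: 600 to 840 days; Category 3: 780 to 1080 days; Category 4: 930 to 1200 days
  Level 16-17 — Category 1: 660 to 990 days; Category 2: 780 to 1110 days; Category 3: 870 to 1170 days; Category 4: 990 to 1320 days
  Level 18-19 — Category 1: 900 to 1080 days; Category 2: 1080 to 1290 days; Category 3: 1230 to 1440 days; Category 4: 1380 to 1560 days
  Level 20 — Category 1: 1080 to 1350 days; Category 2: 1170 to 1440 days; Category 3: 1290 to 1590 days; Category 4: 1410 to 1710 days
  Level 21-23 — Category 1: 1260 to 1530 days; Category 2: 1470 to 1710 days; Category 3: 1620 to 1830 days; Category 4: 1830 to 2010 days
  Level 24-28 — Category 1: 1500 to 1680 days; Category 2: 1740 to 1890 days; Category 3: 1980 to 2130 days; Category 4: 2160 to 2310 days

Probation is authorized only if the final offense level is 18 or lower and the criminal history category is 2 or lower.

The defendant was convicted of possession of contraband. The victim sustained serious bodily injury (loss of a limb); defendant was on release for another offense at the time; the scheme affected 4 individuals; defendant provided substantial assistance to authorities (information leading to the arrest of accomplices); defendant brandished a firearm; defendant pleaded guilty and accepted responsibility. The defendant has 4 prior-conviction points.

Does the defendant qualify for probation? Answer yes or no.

No

Base offense level for possession of contraband: 22.
A1 applies: 22 + 4 = 26.
A2 does not apply.
A4 does not apply.
A5 applies: 26 − 3 = 23.
A6 applies (level before this adjustment is 23 ≥ 18, so +5): 23 + 5 = 28.
A7 applies: 28 + 1 = 29.
A8 applies: 29 − 2 = 27.
Final offense level: 27.
Criminal history: 4 prior points → Category 2 (4-12).
Level 27 falls in the 24-28 band.
Grid: Level 24-28 × Category 2 = 1740-1890 days.
Probation check: level 27 > 18 and category 2 ≤ 2 → not eligible.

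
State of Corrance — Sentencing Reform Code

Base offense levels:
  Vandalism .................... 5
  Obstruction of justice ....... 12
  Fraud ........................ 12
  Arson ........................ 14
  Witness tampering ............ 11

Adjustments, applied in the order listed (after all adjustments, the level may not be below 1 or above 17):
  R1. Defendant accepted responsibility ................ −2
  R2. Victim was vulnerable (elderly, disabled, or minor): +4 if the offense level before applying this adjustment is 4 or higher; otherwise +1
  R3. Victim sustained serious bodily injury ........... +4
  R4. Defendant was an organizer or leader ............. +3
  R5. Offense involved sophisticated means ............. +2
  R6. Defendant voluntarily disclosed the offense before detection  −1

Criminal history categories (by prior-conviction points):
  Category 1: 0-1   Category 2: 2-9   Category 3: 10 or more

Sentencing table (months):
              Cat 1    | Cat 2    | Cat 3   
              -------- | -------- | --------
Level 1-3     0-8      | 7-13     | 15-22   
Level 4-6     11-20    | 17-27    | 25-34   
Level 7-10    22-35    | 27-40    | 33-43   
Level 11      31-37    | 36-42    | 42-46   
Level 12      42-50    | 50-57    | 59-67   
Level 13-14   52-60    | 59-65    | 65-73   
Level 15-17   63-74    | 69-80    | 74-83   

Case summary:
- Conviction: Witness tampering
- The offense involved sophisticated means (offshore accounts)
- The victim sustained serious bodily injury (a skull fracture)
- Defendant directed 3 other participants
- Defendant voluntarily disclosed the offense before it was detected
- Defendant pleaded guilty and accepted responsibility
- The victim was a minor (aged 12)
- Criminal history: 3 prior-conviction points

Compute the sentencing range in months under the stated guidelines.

Base offense level for witness tampering: 11.
R1 applies: 11 − 2 = 9.
R2 applies (level before this adjustment is 9 ≥ 4, so +4): 9 + 4 = 13.
R3 applies: 13 + 4 = 17.
R4 applies: 17 + 3 = 20.
R5 applies: 20 + 2 = 22.
R6 applies: 22 − 1 = 21.
Level 21 exceeds the maximum of 17; capped at 17.
Final offense level: 17.
Criminal history: 3 prior points → Category 2 (2-9).
Level 17 falls in the 15-17 band.
Grid: Level 15-17 × Category 2 = 69-80 months.

69-80 months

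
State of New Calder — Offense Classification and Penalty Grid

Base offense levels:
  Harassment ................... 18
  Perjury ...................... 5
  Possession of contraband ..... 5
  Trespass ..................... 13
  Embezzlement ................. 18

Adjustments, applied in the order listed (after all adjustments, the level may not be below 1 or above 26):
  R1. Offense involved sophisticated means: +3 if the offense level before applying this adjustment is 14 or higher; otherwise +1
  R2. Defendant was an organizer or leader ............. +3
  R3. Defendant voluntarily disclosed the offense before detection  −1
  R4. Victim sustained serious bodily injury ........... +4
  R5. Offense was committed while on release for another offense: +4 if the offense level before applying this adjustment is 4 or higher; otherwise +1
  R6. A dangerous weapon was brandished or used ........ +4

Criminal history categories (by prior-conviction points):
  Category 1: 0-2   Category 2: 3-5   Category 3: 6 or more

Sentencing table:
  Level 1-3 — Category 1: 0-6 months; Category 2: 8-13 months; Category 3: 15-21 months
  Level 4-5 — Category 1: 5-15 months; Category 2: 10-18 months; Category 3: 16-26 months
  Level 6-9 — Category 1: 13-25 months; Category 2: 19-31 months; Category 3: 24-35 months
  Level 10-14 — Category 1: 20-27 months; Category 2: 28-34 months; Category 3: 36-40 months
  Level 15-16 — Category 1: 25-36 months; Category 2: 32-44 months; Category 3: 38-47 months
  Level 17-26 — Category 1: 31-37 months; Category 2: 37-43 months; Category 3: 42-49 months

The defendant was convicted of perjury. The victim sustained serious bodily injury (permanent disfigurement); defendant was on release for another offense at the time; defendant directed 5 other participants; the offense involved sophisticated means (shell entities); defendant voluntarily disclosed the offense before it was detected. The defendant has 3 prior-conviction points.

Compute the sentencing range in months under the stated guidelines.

Base offense level for perjury: 5.
R1 applies (level before this adjustment is 5 < 14, so +1): 5 + 1 = 6.
R2 applies: 6 + 3 = 9.
R3 applies: 9 − 1 = 8.
R4 applies: 8 + 4 = 12.
R5 applies (level before this adjustment is 12 ≥ 4, so +4): 12 + 4 = 16.
Final offense level: 16.
Criminal history: 3 prior points → Category 2 (3-5).
Level 16 falls in the 15-16 band.
Grid: Level 15-16 × Category 2 = 32-44 months.

32-44 months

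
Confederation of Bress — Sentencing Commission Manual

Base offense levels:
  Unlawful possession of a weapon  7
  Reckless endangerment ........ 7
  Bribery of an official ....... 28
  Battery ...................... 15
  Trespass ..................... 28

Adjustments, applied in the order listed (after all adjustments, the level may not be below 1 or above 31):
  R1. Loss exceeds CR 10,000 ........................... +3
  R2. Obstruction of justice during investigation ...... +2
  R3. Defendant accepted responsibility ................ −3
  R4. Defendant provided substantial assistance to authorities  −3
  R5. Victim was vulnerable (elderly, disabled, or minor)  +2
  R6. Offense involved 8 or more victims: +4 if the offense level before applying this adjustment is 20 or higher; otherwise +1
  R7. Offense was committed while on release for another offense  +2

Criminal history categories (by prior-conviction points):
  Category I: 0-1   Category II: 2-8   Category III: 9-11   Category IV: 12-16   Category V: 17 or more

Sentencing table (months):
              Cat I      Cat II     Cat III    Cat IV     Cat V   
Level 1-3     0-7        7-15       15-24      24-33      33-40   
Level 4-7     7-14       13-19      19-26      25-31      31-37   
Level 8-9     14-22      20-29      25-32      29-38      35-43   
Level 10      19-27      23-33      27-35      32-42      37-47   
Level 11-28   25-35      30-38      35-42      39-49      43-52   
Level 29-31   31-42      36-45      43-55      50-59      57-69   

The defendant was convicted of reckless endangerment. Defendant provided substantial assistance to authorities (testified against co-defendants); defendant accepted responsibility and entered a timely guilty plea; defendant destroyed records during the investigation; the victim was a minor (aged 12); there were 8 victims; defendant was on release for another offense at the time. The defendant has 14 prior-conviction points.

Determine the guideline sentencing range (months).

Base offense level for reckless endangerment: 7.
R2 applies: 7 + 2 = 9.
R3 applies: 9 − 3 = 6.
R4 applies: 6 − 3 = 3.
R5 applies: 3 + 2 = 5.
R6 applies (level before this adjustment is 5 < 20, so +1): 5 + 1 = 6.
R7 applies: 6 + 2 = 8.
Final offense level: 8.
Criminal history: 14 prior points → Category IV (12-16).
Level 8 falls in the 8-9 band.
Grid: Level 8-9 × Category IV = 29-38 months.

29-38 months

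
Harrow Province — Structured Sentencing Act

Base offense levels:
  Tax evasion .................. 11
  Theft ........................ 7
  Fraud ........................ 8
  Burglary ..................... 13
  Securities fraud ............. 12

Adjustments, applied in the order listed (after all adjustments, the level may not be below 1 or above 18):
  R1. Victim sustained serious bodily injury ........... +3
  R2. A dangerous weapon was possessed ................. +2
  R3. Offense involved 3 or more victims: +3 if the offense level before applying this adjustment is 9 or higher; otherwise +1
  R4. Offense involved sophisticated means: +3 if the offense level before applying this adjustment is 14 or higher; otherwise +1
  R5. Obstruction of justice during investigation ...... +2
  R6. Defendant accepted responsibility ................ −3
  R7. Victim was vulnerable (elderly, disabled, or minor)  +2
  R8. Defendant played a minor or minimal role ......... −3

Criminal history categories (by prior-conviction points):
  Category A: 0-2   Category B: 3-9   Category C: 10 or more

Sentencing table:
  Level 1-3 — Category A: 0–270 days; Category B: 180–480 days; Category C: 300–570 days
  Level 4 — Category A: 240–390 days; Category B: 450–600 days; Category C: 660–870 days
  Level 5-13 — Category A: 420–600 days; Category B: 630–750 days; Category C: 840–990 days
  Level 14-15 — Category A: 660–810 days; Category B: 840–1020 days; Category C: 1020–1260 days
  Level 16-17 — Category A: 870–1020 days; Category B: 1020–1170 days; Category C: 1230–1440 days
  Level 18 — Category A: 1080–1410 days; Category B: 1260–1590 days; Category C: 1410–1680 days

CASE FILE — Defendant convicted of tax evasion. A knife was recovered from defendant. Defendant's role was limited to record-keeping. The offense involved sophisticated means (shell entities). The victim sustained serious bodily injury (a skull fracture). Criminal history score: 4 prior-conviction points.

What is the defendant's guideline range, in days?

1020-1170 days

Base offense level for tax evasion: 11.
R1 applies: 11 + 3 = 14.
R2 applies: 14 + 2 = 16.
R3 does not apply.
R4 applies (level before this adjustment is 16 ≥ 14, so +3): 16 + 3 = 19.
R8 applies: 19 − 3 = 16.
Final offense level: 16.
Criminal history: 4 prior points → Category B (3-9).
Level 16 falls in the 16-17 band.
Grid: Level 16-17 × Category B = 1020-1170 days.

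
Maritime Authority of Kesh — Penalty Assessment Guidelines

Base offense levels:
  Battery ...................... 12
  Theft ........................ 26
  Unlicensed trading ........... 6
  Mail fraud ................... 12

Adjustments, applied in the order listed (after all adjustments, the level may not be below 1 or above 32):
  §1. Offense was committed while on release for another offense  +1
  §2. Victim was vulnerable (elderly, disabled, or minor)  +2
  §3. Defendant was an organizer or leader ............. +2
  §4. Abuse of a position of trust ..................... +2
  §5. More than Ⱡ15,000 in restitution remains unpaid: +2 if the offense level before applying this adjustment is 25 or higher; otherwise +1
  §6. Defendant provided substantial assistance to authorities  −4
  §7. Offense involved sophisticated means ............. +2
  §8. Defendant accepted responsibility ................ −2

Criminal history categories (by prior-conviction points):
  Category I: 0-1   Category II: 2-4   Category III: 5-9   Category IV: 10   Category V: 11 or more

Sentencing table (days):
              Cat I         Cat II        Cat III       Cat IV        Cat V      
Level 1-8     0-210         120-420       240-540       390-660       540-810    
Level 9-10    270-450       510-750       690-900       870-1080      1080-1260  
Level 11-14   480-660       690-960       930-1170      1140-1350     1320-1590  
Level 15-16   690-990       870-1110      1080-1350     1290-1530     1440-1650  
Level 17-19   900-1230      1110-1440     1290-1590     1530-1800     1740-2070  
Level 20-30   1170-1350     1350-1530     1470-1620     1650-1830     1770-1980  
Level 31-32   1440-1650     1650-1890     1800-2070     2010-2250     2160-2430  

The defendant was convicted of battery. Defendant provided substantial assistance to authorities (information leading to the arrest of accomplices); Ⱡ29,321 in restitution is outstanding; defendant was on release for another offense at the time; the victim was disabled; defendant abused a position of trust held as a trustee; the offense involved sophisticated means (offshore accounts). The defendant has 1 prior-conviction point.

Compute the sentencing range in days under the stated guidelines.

Base offense level for battery: 12.
§1 applies: 12 + 1 = 13.
§2 applies: 13 + 2 = 15.
§3 does not apply.
§4 applies: 15 + 2 = 17.
§5 applies (level before this adjustment is 17 < 25, so +1): 17 + 1 = 18.
§6 applies: 18 − 4 = 14.
§7 applies: 14 + 2 = 16.
§8 does not apply.
Final offense level: 16.
Criminal history: 1 prior point → Category I (0-1).
Level 16 falls in the 15-16 band.
Grid: Level 15-16 × Category I = 690-990 days.

690-990 days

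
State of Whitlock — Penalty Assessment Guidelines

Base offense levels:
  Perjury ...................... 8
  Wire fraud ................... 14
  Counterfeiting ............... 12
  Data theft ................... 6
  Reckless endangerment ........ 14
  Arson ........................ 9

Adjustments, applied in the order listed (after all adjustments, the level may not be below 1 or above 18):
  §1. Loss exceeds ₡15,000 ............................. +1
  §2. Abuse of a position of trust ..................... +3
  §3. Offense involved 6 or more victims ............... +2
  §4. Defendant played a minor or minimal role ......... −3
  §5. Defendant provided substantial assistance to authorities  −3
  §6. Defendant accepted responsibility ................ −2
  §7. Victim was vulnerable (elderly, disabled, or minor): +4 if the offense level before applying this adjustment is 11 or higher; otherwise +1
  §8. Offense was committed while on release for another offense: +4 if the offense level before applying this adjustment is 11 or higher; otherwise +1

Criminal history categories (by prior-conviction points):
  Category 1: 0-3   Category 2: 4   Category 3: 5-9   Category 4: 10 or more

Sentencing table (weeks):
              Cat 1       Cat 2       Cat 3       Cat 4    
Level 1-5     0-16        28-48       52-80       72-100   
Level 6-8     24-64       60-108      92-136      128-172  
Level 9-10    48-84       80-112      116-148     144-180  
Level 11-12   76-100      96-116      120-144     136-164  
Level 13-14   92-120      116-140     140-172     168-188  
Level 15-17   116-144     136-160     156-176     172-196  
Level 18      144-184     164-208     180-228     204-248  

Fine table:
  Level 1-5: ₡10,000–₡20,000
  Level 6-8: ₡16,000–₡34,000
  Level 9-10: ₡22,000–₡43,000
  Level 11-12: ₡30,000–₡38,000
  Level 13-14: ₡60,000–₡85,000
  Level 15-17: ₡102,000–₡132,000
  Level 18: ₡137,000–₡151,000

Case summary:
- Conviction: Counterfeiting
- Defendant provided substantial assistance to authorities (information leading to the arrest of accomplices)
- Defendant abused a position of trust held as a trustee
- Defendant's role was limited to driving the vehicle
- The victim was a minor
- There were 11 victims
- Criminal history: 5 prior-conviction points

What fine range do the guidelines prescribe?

₡102,000–₡132,000

Base offense level for counterfeiting: 12.
§1 does not apply.
§2 applies: 12 + 3 = 15.
§3 applies: 15 + 2 = 17.
§4 applies: 17 − 3 = 14.
§5 applies: 14 − 3 = 11.
§6 does not apply.
§7 applies (level before this adjustment is 11 ≥ 11, so +4): 11 + 4 = 15.
§8 does not apply.
Final offense level: 15.
Level 15 falls in the 15-17 band.
Fine table: Level 15-17 → ₡102,000–₡132,000.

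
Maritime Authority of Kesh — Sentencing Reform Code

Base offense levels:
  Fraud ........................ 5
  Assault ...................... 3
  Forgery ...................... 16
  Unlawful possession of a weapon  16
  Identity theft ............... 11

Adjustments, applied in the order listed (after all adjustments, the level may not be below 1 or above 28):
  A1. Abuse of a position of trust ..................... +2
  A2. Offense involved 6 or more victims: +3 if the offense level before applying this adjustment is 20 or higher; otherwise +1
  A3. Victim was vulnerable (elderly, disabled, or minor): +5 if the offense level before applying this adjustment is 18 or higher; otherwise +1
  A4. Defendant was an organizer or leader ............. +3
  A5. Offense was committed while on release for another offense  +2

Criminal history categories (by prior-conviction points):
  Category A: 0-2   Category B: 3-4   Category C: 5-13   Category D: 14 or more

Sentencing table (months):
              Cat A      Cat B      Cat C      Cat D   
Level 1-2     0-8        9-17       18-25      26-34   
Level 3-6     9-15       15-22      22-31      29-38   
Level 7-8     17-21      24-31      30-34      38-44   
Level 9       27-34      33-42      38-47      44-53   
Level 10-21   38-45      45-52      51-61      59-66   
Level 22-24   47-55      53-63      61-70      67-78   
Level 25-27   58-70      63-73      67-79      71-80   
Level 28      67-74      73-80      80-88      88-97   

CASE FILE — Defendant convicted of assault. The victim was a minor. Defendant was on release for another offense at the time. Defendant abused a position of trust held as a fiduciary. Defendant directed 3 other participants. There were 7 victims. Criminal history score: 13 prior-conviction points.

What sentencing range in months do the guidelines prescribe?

51-61 months

Base offense level for assault: 3.
A1 applies: 3 + 2 = 5.
A2 applies (level before this adjustment is 5 < 20, so +1): 5 + 1 = 6.
A3 applies (level before this adjustment is 6 < 18, so +1): 6 + 1 = 7.
A4 applies: 7 + 3 = 10.
A5 applies: 10 + 2 = 12.
Final offense level: 12.
Criminal history: 13 prior points → Category C (5-13).
Level 12 falls in the 10-21 band.
Grid: Level 10-21 × Category C = 51-61 months.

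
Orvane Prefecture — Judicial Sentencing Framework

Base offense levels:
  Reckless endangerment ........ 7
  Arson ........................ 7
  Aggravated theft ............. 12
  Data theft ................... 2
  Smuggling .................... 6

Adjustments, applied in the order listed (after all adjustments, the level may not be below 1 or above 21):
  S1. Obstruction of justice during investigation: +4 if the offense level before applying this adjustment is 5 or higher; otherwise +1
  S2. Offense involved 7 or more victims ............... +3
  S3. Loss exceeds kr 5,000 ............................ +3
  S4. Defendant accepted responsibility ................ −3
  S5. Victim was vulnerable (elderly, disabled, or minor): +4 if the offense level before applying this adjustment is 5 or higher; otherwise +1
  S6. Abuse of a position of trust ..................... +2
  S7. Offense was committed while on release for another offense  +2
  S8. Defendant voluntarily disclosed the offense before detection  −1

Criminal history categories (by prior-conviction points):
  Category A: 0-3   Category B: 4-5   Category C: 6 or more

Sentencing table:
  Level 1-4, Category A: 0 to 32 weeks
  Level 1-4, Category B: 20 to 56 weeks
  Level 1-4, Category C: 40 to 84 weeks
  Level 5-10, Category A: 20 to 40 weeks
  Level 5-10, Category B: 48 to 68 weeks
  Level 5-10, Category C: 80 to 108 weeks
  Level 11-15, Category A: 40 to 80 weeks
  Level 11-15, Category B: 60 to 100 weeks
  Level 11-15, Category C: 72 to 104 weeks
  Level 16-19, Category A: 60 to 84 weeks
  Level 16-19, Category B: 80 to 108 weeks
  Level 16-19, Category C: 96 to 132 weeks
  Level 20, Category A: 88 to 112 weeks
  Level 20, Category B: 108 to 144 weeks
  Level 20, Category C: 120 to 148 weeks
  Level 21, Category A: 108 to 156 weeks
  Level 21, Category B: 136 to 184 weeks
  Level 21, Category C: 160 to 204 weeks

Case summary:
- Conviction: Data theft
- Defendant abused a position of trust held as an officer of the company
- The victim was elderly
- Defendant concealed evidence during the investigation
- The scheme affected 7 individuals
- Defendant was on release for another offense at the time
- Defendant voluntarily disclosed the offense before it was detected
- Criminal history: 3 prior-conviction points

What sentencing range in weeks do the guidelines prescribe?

Base offense level for data theft: 2.
S1 applies (level before this adjustment is 2 < 5, so +1): 2 + 1 = 3.
S2 applies: 3 + 3 = 6.
S4 does not apply.
S5 applies (level before this adjustment is 6 ≥ 5, so +4): 6 + 4 = 10.
S6 applies: 10 + 2 = 12.
S7 applies: 12 + 2 = 14.
S8 applies: 14 − 1 = 13.
Final offense level: 13.
Criminal history: 3 prior points → Category A (0-3).
Level 13 falls in the 11-15 band.
Grid: Level 11-15 × Category A = 40-80 weeks.

40-80 weeks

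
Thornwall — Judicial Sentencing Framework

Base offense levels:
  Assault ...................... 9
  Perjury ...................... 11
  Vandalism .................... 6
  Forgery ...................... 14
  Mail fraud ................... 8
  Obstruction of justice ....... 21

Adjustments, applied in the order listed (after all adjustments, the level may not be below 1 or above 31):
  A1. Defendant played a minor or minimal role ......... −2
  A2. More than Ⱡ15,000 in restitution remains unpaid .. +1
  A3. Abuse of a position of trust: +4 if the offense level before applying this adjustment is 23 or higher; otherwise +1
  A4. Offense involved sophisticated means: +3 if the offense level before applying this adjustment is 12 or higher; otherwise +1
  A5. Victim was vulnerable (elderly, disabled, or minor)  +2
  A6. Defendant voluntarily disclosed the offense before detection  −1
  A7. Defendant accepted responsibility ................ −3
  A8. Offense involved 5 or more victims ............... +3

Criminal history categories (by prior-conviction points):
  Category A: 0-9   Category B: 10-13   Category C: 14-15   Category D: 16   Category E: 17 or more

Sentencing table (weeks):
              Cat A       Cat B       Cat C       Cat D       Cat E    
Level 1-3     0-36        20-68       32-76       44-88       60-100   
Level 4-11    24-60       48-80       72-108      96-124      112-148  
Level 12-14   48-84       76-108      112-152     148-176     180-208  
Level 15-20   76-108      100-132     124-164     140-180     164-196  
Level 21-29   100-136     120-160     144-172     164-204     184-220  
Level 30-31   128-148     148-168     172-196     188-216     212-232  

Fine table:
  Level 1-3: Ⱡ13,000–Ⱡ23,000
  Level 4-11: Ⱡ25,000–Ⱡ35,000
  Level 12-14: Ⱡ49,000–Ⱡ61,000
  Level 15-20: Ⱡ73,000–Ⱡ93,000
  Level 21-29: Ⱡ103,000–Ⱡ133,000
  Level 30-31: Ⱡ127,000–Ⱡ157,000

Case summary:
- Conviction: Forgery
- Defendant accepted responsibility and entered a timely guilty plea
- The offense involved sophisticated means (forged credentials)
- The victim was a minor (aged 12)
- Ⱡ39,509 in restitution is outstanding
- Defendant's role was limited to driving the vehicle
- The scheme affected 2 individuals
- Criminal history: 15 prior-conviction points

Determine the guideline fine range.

Ⱡ73,000–Ⱡ93,000

Base offense level for forgery: 14.
A1 applies: 14 − 2 = 12.
A2 applies: 12 + 1 = 13.
A3 does not apply.
A4 applies (level before this adjustment is 13 ≥ 12, so +3): 13 + 3 = 16.
A5 applies: 16 + 2 = 18.
A7 applies: 18 − 3 = 15.
A8 does not apply.
Final offense level: 15.
Level 15 falls in the 15-20 band.
Fine table: Level 15-20 → Ⱡ73,000–Ⱡ93,000.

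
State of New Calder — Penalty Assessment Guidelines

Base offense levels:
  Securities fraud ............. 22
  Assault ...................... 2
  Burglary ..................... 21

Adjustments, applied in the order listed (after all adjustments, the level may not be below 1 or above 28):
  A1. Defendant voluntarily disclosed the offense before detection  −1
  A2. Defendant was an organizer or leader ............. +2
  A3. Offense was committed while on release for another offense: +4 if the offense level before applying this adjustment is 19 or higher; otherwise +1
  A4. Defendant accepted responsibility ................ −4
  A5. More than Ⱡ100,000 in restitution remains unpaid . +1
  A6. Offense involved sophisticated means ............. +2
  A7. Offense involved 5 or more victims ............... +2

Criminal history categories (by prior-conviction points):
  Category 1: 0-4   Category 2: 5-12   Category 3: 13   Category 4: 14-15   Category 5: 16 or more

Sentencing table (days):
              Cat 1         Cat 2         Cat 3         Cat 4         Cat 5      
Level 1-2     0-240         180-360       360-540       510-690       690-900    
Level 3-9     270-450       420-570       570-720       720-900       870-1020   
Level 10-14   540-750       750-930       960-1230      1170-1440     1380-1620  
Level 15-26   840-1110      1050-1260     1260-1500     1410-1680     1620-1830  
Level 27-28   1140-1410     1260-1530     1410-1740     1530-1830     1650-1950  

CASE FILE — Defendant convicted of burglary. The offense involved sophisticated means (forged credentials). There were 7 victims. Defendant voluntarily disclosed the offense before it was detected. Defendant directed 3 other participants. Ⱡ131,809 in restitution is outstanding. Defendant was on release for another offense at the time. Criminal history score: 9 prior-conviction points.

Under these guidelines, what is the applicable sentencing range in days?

Base offense level for burglary: 21.
A1 applies: 21 − 1 = 20.
A2 applies: 20 + 2 = 22.
A3 applies (level before this adjustment is 22 ≥ 19, so +4): 22 + 4 = 26.
A4 does not apply.
A5 applies: 26 + 1 = 27.
A6 applies: 27 + 2 = 29.
A7 applies: 29 + 2 = 31.
Level 31 exceeds the maximum of 28; capped at 28.
Final offense level: 28.
Criminal history: 9 prior points → Category 2 (5-12).
Level 28 falls in the 27-28 band.
Grid: Level 27-28 × Category 2 = 1260-1530 days.

1260-1530 days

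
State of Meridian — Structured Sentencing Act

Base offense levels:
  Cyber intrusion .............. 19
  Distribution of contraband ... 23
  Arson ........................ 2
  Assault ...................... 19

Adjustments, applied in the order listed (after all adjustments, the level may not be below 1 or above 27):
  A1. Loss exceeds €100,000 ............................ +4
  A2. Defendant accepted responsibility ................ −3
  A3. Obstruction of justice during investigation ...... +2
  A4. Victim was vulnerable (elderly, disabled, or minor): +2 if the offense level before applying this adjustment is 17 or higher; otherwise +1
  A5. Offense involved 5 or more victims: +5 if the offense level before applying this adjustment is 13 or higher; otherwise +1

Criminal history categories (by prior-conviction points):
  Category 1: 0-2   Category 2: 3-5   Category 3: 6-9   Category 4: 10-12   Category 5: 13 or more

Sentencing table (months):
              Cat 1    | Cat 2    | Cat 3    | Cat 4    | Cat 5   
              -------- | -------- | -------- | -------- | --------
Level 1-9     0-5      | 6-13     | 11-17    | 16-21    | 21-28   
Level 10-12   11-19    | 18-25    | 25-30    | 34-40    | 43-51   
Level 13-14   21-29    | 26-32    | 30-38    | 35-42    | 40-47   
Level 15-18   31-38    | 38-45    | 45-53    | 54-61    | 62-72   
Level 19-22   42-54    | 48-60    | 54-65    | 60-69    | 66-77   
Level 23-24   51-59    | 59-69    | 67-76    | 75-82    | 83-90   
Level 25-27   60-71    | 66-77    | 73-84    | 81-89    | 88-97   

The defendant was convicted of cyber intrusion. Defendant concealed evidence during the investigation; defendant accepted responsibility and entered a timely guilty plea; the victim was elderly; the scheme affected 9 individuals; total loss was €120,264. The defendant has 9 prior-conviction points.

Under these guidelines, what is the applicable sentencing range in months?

73-84 months

Base offense level for cyber intrusion: 19.
A1 applies: 19 + 4 = 23.
A2 applies: 23 − 3 = 20.
A3 applies: 20 + 2 = 22.
A4 applies (level before this adjustment is 22 ≥ 17, so +2): 22 + 2 = 24.
A5 applies (level before this adjustment is 24 ≥ 13, so +5): 24 + 5 = 29.
Level 29 exceeds the maximum of 27; capped at 27.
Final offense level: 27.
Criminal history: 9 prior points → Category 3 (6-9).
Level 27 falls in the 25-27 band.
Grid: Level 25-27 × Category 3 = 73-84 months.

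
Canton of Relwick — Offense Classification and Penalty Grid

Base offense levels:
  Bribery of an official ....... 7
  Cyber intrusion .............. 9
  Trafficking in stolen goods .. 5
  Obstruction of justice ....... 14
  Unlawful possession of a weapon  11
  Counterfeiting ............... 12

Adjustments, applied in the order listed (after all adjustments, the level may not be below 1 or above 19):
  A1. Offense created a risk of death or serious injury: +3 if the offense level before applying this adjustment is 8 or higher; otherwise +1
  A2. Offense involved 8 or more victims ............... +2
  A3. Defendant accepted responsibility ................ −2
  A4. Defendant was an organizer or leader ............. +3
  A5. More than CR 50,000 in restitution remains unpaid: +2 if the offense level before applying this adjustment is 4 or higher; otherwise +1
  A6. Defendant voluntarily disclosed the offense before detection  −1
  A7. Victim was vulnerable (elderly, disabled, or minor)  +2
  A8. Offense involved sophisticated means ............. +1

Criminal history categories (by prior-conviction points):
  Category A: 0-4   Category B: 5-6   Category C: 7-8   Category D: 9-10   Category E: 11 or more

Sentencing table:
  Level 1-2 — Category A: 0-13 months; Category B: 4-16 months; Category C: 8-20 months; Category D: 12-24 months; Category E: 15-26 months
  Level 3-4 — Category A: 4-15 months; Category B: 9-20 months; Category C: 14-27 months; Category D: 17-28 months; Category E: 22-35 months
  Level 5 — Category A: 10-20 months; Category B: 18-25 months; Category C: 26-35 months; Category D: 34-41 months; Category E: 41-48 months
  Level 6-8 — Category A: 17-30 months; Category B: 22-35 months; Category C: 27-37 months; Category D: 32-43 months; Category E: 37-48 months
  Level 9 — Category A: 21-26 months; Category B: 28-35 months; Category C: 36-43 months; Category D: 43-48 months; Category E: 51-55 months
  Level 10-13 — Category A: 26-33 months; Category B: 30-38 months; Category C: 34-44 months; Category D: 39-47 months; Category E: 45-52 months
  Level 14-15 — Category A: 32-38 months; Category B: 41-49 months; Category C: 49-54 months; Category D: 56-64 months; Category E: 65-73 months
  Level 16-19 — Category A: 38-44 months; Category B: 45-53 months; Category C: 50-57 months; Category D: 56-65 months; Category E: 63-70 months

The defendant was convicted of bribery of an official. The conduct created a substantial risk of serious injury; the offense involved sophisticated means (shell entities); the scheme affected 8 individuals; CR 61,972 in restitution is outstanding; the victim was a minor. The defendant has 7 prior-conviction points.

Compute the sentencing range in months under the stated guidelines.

Base offense level for bribery of an official: 7.
A1 applies (level before this adjustment is 7 < 8, so +1): 7 + 1 = 8.
A2 applies: 8 + 2 = 10.
A4 does not apply.
A5 applies (level before this adjustment is 10 ≥ 4, so +2): 10 + 2 = 12.
A6 does not apply.
A7 applies: 12 + 2 = 14.
A8 applies: 14 + 1 = 15.
Final offense level: 15.
Criminal history: 7 prior points → Category C (7-8).
Level 15 falls in the 14-15 band.
Grid: Level 14-15 × Category C = 49-54 months.

49-54 months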